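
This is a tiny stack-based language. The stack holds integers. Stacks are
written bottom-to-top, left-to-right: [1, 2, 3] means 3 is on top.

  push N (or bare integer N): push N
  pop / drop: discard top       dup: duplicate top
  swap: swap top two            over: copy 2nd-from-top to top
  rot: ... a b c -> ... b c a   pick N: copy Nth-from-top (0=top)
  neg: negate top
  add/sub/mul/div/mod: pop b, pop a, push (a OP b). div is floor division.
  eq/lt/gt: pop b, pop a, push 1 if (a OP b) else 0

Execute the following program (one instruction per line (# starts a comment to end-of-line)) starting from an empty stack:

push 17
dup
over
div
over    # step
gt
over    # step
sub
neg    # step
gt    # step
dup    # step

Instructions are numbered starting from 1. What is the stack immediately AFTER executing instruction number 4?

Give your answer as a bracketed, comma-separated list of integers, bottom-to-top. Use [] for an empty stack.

Answer: [17, 1]

Derivation:
Step 1 ('push 17'): [17]
Step 2 ('dup'): [17, 17]
Step 3 ('over'): [17, 17, 17]
Step 4 ('div'): [17, 1]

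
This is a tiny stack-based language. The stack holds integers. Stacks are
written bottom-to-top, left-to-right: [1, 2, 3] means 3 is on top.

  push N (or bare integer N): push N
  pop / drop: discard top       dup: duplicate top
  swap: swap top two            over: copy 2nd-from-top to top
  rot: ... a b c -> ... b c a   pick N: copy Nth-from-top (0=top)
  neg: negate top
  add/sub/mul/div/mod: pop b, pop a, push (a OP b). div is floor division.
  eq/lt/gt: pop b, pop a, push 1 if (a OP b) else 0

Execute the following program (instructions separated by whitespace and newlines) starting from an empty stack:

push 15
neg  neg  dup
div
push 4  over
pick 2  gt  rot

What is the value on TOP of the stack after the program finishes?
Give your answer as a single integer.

After 'push 15': [15]
After 'neg': [-15]
After 'neg': [15]
After 'dup': [15, 15]
After 'div': [1]
After 'push 4': [1, 4]
After 'over': [1, 4, 1]
After 'pick 2': [1, 4, 1, 1]
After 'gt': [1, 4, 0]
After 'rot': [4, 0, 1]

Answer: 1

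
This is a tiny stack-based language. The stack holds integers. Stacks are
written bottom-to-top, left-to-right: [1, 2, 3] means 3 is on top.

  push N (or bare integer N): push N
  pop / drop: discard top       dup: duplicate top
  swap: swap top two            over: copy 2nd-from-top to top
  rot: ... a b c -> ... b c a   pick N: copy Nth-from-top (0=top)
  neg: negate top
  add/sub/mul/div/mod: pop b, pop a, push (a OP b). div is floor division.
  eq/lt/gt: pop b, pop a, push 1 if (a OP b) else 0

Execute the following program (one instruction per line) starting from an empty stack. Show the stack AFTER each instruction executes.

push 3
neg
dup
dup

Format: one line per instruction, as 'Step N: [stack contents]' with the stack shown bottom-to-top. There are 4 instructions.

Step 1: [3]
Step 2: [-3]
Step 3: [-3, -3]
Step 4: [-3, -3, -3]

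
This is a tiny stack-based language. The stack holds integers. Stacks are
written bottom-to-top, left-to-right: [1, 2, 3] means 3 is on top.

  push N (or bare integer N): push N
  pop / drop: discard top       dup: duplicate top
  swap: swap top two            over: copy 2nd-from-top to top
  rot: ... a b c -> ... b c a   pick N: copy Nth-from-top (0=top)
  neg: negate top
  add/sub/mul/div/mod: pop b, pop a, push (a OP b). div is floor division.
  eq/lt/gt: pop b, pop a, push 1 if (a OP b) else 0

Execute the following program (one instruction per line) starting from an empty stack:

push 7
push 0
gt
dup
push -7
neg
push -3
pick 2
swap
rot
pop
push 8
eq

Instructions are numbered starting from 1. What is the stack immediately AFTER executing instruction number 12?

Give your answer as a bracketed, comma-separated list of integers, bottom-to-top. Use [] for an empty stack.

Step 1 ('push 7'): [7]
Step 2 ('push 0'): [7, 0]
Step 3 ('gt'): [1]
Step 4 ('dup'): [1, 1]
Step 5 ('push -7'): [1, 1, -7]
Step 6 ('neg'): [1, 1, 7]
Step 7 ('push -3'): [1, 1, 7, -3]
Step 8 ('pick 2'): [1, 1, 7, -3, 1]
Step 9 ('swap'): [1, 1, 7, 1, -3]
Step 10 ('rot'): [1, 1, 1, -3, 7]
Step 11 ('pop'): [1, 1, 1, -3]
Step 12 ('push 8'): [1, 1, 1, -3, 8]

Answer: [1, 1, 1, -3, 8]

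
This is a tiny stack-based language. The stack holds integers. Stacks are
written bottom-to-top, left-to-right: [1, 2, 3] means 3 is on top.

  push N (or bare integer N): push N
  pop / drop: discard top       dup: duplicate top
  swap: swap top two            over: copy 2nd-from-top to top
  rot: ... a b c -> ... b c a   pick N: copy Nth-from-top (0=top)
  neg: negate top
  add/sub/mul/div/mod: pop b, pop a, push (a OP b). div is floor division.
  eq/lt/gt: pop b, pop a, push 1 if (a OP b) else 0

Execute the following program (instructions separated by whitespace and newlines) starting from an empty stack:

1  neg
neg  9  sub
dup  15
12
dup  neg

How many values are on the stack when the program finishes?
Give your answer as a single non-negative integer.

After 'push 1': stack = [1] (depth 1)
After 'neg': stack = [-1] (depth 1)
After 'neg': stack = [1] (depth 1)
After 'push 9': stack = [1, 9] (depth 2)
After 'sub': stack = [-8] (depth 1)
After 'dup': stack = [-8, -8] (depth 2)
After 'push 15': stack = [-8, -8, 15] (depth 3)
After 'push 12': stack = [-8, -8, 15, 12] (depth 4)
After 'dup': stack = [-8, -8, 15, 12, 12] (depth 5)
After 'neg': stack = [-8, -8, 15, 12, -12] (depth 5)

Answer: 5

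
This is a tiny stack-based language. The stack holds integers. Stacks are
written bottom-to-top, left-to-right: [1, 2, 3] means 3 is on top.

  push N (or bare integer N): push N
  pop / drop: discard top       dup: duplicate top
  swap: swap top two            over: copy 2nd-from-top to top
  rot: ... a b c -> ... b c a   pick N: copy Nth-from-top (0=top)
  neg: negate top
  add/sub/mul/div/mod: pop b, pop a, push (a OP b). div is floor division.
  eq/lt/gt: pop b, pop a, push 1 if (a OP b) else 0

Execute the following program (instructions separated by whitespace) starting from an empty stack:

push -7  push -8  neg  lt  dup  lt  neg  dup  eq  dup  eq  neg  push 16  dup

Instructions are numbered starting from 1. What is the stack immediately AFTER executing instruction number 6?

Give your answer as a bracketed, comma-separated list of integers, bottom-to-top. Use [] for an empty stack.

Step 1 ('push -7'): [-7]
Step 2 ('push -8'): [-7, -8]
Step 3 ('neg'): [-7, 8]
Step 4 ('lt'): [1]
Step 5 ('dup'): [1, 1]
Step 6 ('lt'): [0]

Answer: [0]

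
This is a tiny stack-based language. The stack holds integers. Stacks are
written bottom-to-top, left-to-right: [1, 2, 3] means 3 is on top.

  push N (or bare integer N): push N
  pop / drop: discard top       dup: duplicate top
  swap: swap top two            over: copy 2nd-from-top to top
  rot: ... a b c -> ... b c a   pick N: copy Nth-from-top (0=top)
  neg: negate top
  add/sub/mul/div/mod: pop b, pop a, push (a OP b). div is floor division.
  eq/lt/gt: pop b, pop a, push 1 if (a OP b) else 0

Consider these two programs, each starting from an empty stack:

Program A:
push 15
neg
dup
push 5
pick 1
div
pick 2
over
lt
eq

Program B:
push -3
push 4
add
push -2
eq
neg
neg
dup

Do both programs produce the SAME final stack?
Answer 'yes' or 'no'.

Answer: no

Derivation:
Program A trace:
  After 'push 15': [15]
  After 'neg': [-15]
  After 'dup': [-15, -15]
  After 'push 5': [-15, -15, 5]
  After 'pick 1': [-15, -15, 5, -15]
  After 'div': [-15, -15, -1]
  After 'pick 2': [-15, -15, -1, -15]
  After 'over': [-15, -15, -1, -15, -1]
  After 'lt': [-15, -15, -1, 1]
  After 'eq': [-15, -15, 0]
Program A final stack: [-15, -15, 0]

Program B trace:
  After 'push -3': [-3]
  After 'push 4': [-3, 4]
  After 'add': [1]
  After 'push -2': [1, -2]
  After 'eq': [0]
  After 'neg': [0]
  After 'neg': [0]
  After 'dup': [0, 0]
Program B final stack: [0, 0]
Same: no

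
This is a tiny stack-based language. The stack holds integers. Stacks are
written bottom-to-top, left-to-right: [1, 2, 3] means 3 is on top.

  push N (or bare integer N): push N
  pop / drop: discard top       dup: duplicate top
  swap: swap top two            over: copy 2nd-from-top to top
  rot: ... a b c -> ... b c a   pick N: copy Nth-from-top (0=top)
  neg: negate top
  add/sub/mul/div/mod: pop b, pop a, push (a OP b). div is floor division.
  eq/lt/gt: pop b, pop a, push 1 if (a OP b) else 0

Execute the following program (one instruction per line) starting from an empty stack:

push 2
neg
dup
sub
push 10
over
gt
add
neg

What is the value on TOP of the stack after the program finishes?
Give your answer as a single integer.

After 'push 2': [2]
After 'neg': [-2]
After 'dup': [-2, -2]
After 'sub': [0]
After 'push 10': [0, 10]
After 'over': [0, 10, 0]
After 'gt': [0, 1]
After 'add': [1]
After 'neg': [-1]

Answer: -1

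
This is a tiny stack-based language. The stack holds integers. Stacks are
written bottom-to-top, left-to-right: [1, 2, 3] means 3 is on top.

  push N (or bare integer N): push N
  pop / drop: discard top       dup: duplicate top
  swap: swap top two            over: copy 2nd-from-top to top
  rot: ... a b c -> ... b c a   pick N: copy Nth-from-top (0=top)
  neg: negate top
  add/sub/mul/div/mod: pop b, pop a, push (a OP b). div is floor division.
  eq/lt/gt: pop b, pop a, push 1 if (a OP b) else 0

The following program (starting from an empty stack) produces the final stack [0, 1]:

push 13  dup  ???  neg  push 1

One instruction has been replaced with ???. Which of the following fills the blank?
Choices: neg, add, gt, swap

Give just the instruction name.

Stack before ???: [13, 13]
Stack after ???:  [0]
Checking each choice:
  neg: produces [13, 13, 1]
  add: produces [-26, 1]
  gt: MATCH
  swap: produces [13, -13, 1]


Answer: gt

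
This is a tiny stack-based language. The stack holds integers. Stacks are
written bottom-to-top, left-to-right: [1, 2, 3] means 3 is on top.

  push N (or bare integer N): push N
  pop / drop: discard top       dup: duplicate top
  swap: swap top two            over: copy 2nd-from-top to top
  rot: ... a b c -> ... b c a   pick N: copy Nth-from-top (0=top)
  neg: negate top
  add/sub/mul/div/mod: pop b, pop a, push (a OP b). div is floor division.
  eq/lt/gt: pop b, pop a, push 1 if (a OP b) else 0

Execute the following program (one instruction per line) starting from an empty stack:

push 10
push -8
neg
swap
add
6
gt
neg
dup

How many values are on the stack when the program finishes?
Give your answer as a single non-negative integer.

Answer: 2

Derivation:
After 'push 10': stack = [10] (depth 1)
After 'push -8': stack = [10, -8] (depth 2)
After 'neg': stack = [10, 8] (depth 2)
After 'swap': stack = [8, 10] (depth 2)
After 'add': stack = [18] (depth 1)
After 'push 6': stack = [18, 6] (depth 2)
After 'gt': stack = [1] (depth 1)
After 'neg': stack = [-1] (depth 1)
After 'dup': stack = [-1, -1] (depth 2)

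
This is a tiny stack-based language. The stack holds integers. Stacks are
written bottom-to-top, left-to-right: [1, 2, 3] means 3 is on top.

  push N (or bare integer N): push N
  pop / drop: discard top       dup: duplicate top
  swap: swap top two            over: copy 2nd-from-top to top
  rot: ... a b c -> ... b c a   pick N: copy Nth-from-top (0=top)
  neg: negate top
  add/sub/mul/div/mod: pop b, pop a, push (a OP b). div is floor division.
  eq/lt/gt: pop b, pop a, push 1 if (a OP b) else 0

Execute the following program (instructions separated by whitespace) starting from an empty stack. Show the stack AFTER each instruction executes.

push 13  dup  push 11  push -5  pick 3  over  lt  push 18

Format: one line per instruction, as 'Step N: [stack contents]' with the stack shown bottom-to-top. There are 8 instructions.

Step 1: [13]
Step 2: [13, 13]
Step 3: [13, 13, 11]
Step 4: [13, 13, 11, -5]
Step 5: [13, 13, 11, -5, 13]
Step 6: [13, 13, 11, -5, 13, -5]
Step 7: [13, 13, 11, -5, 0]
Step 8: [13, 13, 11, -5, 0, 18]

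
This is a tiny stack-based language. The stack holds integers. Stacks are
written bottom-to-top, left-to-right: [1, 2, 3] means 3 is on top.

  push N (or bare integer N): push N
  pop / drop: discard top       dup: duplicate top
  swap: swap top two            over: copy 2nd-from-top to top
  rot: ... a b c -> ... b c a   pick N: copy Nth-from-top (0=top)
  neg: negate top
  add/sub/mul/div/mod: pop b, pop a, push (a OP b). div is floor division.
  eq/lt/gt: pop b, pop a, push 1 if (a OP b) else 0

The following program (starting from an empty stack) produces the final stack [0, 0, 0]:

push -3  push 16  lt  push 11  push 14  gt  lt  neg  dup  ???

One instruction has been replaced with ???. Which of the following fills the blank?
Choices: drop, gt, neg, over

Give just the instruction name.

Answer: over

Derivation:
Stack before ???: [0, 0]
Stack after ???:  [0, 0, 0]
Checking each choice:
  drop: produces [0]
  gt: produces [0]
  neg: produces [0, 0]
  over: MATCH


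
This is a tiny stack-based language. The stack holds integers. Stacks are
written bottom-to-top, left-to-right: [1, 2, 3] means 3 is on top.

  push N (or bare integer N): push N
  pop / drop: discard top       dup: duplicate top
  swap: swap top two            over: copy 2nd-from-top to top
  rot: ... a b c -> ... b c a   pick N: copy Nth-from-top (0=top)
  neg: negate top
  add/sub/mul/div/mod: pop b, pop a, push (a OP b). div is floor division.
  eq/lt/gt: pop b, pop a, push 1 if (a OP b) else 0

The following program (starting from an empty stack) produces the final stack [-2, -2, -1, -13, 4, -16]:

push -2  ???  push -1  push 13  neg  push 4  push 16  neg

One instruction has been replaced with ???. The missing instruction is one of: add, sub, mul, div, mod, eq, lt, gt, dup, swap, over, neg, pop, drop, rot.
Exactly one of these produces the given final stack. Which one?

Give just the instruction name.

Answer: dup

Derivation:
Stack before ???: [-2]
Stack after ???:  [-2, -2]
The instruction that transforms [-2] -> [-2, -2] is: dup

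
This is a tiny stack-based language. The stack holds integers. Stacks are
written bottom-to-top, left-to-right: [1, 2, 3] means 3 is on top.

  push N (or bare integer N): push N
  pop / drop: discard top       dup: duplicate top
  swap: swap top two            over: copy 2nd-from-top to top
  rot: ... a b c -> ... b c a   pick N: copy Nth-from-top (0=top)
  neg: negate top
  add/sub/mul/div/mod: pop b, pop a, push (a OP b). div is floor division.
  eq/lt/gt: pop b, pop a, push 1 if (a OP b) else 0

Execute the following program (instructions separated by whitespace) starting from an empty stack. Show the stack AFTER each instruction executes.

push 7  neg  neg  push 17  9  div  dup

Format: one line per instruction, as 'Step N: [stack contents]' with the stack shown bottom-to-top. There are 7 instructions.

Step 1: [7]
Step 2: [-7]
Step 3: [7]
Step 4: [7, 17]
Step 5: [7, 17, 9]
Step 6: [7, 1]
Step 7: [7, 1, 1]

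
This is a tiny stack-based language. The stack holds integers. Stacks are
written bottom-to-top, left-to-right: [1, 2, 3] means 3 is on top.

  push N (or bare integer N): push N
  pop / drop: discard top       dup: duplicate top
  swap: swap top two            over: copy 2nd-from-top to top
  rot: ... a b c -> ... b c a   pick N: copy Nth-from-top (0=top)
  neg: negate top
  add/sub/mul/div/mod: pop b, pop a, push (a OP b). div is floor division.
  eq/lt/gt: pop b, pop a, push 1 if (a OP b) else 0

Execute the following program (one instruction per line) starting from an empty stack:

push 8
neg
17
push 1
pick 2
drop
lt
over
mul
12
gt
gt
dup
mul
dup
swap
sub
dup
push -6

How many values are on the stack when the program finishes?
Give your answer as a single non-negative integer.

Answer: 3

Derivation:
After 'push 8': stack = [8] (depth 1)
After 'neg': stack = [-8] (depth 1)
After 'push 17': stack = [-8, 17] (depth 2)
After 'push 1': stack = [-8, 17, 1] (depth 3)
After 'pick 2': stack = [-8, 17, 1, -8] (depth 4)
After 'drop': stack = [-8, 17, 1] (depth 3)
After 'lt': stack = [-8, 0] (depth 2)
After 'over': stack = [-8, 0, -8] (depth 3)
After 'mul': stack = [-8, 0] (depth 2)
After 'push 12': stack = [-8, 0, 12] (depth 3)
After 'gt': stack = [-8, 0] (depth 2)
After 'gt': stack = [0] (depth 1)
After 'dup': stack = [0, 0] (depth 2)
After 'mul': stack = [0] (depth 1)
After 'dup': stack = [0, 0] (depth 2)
After 'swap': stack = [0, 0] (depth 2)
After 'sub': stack = [0] (depth 1)
After 'dup': stack = [0, 0] (depth 2)
After 'push -6': stack = [0, 0, -6] (depth 3)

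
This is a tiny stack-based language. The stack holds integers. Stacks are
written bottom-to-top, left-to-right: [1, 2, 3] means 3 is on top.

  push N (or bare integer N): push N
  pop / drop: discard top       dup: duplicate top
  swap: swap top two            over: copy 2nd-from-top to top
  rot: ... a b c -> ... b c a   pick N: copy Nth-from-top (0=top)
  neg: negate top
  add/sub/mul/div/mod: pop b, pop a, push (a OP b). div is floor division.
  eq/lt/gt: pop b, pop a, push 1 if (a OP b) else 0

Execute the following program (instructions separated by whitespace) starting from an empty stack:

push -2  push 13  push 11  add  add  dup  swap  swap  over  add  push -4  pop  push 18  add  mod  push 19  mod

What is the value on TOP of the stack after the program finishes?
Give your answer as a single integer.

After 'push -2': [-2]
After 'push 13': [-2, 13]
After 'push 11': [-2, 13, 11]
After 'add': [-2, 24]
After 'add': [22]
After 'dup': [22, 22]
After 'swap': [22, 22]
After 'swap': [22, 22]
After 'over': [22, 22, 22]
After 'add': [22, 44]
After 'push -4': [22, 44, -4]
After 'pop': [22, 44]
After 'push 18': [22, 44, 18]
After 'add': [22, 62]
After 'mod': [22]
After 'push 19': [22, 19]
After 'mod': [3]

Answer: 3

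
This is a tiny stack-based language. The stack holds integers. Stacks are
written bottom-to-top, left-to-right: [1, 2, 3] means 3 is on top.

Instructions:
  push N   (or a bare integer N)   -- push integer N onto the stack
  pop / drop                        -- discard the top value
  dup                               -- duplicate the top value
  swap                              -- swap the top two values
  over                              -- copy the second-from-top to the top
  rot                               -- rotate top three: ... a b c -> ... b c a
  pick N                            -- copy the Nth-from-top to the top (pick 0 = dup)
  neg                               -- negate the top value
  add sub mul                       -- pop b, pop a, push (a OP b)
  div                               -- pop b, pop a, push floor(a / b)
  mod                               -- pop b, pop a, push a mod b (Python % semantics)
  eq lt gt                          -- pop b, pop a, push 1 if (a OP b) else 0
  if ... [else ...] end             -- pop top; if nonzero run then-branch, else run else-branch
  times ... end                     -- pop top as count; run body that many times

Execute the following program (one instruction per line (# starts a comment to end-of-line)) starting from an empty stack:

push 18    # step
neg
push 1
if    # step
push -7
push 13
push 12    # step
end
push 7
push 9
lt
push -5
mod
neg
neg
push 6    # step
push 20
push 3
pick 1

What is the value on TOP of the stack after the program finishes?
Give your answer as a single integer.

Answer: 20

Derivation:
After 'push 18': [18]
After 'neg': [-18]
After 'push 1': [-18, 1]
After 'if': [-18]
After 'push -7': [-18, -7]
After 'push 13': [-18, -7, 13]
After 'push 12': [-18, -7, 13, 12]
After 'push 7': [-18, -7, 13, 12, 7]
After 'push 9': [-18, -7, 13, 12, 7, 9]
After 'lt': [-18, -7, 13, 12, 1]
After 'push -5': [-18, -7, 13, 12, 1, -5]
After 'mod': [-18, -7, 13, 12, -4]
After 'neg': [-18, -7, 13, 12, 4]
After 'neg': [-18, -7, 13, 12, -4]
After 'push 6': [-18, -7, 13, 12, -4, 6]
After 'push 20': [-18, -7, 13, 12, -4, 6, 20]
After 'push 3': [-18, -7, 13, 12, -4, 6, 20, 3]
After 'pick 1': [-18, -7, 13, 12, -4, 6, 20, 3, 20]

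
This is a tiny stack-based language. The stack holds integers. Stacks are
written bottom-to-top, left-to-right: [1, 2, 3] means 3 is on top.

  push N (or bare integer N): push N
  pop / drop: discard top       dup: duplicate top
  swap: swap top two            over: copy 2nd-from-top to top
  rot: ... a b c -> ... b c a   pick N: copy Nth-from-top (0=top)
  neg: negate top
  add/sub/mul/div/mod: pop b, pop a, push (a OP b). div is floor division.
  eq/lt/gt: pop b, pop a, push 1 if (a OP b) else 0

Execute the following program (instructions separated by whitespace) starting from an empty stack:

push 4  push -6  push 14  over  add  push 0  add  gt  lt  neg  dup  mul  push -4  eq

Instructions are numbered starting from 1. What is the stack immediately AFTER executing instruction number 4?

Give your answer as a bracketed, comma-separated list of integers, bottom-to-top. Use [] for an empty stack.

Step 1 ('push 4'): [4]
Step 2 ('push -6'): [4, -6]
Step 3 ('push 14'): [4, -6, 14]
Step 4 ('over'): [4, -6, 14, -6]

Answer: [4, -6, 14, -6]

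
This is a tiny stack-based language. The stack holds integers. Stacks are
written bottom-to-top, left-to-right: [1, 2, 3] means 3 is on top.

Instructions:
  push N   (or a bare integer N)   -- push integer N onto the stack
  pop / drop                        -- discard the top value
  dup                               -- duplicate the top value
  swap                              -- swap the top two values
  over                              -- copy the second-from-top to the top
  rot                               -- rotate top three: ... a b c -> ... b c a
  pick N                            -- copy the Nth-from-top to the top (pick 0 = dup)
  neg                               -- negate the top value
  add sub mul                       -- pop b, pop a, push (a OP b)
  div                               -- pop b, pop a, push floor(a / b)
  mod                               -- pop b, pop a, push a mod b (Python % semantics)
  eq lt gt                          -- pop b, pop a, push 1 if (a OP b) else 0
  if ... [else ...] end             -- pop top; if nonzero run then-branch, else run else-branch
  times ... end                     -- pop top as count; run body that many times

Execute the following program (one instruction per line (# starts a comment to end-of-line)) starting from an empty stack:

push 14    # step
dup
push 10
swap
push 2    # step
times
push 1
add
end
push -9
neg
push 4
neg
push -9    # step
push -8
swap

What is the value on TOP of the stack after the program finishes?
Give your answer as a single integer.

Answer: -9

Derivation:
After 'push 14': [14]
After 'dup': [14, 14]
After 'push 10': [14, 14, 10]
After 'swap': [14, 10, 14]
After 'push 2': [14, 10, 14, 2]
After 'times': [14, 10, 14]
After 'push 1': [14, 10, 14, 1]
After 'add': [14, 10, 15]
After 'push 1': [14, 10, 15, 1]
After 'add': [14, 10, 16]
After 'push -9': [14, 10, 16, -9]
After 'neg': [14, 10, 16, 9]
After 'push 4': [14, 10, 16, 9, 4]
After 'neg': [14, 10, 16, 9, -4]
After 'push -9': [14, 10, 16, 9, -4, -9]
After 'push -8': [14, 10, 16, 9, -4, -9, -8]
After 'swap': [14, 10, 16, 9, -4, -8, -9]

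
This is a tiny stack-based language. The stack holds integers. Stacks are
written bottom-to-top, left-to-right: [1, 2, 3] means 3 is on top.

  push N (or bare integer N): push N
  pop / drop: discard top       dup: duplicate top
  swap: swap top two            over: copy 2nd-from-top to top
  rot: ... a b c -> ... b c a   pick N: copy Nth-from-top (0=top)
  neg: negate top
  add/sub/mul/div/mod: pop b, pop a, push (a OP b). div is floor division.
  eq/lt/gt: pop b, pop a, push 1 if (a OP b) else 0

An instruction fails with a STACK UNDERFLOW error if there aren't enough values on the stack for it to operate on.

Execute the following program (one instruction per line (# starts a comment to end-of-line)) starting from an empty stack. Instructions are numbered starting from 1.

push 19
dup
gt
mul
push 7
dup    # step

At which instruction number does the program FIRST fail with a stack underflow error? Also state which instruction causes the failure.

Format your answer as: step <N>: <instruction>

Answer: step 4: mul

Derivation:
Step 1 ('push 19'): stack = [19], depth = 1
Step 2 ('dup'): stack = [19, 19], depth = 2
Step 3 ('gt'): stack = [0], depth = 1
Step 4 ('mul'): needs 2 value(s) but depth is 1 — STACK UNDERFLOW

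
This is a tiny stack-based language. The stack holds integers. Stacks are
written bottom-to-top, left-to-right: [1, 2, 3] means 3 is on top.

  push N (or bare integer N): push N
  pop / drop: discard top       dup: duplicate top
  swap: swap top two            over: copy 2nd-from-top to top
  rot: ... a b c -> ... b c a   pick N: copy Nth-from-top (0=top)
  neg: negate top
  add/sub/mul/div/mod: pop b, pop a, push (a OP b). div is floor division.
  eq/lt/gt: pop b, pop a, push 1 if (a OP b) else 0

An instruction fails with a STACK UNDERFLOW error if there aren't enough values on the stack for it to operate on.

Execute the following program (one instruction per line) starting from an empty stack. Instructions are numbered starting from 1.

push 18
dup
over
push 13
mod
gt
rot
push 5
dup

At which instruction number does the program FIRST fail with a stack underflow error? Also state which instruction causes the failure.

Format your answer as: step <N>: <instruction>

Step 1 ('push 18'): stack = [18], depth = 1
Step 2 ('dup'): stack = [18, 18], depth = 2
Step 3 ('over'): stack = [18, 18, 18], depth = 3
Step 4 ('push 13'): stack = [18, 18, 18, 13], depth = 4
Step 5 ('mod'): stack = [18, 18, 5], depth = 3
Step 6 ('gt'): stack = [18, 1], depth = 2
Step 7 ('rot'): needs 3 value(s) but depth is 2 — STACK UNDERFLOW

Answer: step 7: rot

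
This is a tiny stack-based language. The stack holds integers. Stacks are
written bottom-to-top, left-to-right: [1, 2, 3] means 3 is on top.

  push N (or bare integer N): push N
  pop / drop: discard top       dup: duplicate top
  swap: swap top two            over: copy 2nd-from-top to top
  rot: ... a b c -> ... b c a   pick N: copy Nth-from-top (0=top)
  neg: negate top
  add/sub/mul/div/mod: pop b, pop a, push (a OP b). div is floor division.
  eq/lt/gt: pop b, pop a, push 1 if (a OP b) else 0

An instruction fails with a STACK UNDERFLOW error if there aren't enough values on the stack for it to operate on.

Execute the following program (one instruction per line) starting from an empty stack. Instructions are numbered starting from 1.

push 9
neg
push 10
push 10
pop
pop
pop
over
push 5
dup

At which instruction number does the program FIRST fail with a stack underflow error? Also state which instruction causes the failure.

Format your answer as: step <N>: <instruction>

Step 1 ('push 9'): stack = [9], depth = 1
Step 2 ('neg'): stack = [-9], depth = 1
Step 3 ('push 10'): stack = [-9, 10], depth = 2
Step 4 ('push 10'): stack = [-9, 10, 10], depth = 3
Step 5 ('pop'): stack = [-9, 10], depth = 2
Step 6 ('pop'): stack = [-9], depth = 1
Step 7 ('pop'): stack = [], depth = 0
Step 8 ('over'): needs 2 value(s) but depth is 0 — STACK UNDERFLOW

Answer: step 8: over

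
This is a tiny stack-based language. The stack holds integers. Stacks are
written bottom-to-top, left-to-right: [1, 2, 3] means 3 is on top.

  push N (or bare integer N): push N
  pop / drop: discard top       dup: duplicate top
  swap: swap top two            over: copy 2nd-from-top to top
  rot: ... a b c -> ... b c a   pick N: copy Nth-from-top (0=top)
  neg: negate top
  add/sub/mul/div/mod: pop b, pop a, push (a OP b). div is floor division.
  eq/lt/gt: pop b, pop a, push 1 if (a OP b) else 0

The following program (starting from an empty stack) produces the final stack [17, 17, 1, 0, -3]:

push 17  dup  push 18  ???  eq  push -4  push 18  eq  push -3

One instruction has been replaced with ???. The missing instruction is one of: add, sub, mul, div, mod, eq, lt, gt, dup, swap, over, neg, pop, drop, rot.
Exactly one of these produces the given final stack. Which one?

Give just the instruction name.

Answer: dup

Derivation:
Stack before ???: [17, 17, 18]
Stack after ???:  [17, 17, 18, 18]
The instruction that transforms [17, 17, 18] -> [17, 17, 18, 18] is: dup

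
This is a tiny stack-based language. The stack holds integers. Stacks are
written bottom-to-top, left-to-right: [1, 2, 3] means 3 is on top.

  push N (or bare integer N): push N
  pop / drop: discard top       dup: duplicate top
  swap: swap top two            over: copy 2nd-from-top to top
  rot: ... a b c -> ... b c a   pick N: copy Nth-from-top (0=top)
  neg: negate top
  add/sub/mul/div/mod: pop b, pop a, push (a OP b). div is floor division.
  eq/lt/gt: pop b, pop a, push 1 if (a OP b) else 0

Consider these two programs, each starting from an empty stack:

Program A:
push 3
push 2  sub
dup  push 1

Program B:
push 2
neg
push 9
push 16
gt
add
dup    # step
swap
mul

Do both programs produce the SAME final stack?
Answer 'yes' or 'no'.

Program A trace:
  After 'push 3': [3]
  After 'push 2': [3, 2]
  After 'sub': [1]
  After 'dup': [1, 1]
  After 'push 1': [1, 1, 1]
Program A final stack: [1, 1, 1]

Program B trace:
  After 'push 2': [2]
  After 'neg': [-2]
  After 'push 9': [-2, 9]
  After 'push 16': [-2, 9, 16]
  After 'gt': [-2, 0]
  After 'add': [-2]
  After 'dup': [-2, -2]
  After 'swap': [-2, -2]
  After 'mul': [4]
Program B final stack: [4]
Same: no

Answer: no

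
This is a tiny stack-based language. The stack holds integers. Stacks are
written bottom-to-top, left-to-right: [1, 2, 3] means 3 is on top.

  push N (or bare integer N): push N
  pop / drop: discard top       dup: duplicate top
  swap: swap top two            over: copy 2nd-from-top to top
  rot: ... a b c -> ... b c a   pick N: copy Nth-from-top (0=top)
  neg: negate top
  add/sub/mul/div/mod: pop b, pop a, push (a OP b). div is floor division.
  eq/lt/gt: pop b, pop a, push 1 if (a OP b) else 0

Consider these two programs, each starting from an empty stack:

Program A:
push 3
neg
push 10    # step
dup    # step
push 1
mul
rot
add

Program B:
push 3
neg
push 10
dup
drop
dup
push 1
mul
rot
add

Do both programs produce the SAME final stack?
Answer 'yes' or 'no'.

Program A trace:
  After 'push 3': [3]
  After 'neg': [-3]
  After 'push 10': [-3, 10]
  After 'dup': [-3, 10, 10]
  After 'push 1': [-3, 10, 10, 1]
  After 'mul': [-3, 10, 10]
  After 'rot': [10, 10, -3]
  After 'add': [10, 7]
Program A final stack: [10, 7]

Program B trace:
  After 'push 3': [3]
  After 'neg': [-3]
  After 'push 10': [-3, 10]
  After 'dup': [-3, 10, 10]
  After 'drop': [-3, 10]
  After 'dup': [-3, 10, 10]
  After 'push 1': [-3, 10, 10, 1]
  After 'mul': [-3, 10, 10]
  After 'rot': [10, 10, -3]
  After 'add': [10, 7]
Program B final stack: [10, 7]
Same: yes

Answer: yes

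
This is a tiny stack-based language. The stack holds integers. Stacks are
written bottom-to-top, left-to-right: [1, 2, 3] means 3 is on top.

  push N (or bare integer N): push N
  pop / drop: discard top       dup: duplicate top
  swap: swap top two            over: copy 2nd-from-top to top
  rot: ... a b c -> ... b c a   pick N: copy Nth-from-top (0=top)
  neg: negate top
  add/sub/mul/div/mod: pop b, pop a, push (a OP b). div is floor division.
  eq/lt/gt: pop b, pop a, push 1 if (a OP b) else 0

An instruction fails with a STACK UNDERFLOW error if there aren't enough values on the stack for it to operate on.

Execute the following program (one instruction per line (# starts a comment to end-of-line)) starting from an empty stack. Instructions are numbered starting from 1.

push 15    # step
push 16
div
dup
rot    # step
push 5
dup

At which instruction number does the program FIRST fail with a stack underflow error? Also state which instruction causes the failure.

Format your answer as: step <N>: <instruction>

Step 1 ('push 15'): stack = [15], depth = 1
Step 2 ('push 16'): stack = [15, 16], depth = 2
Step 3 ('div'): stack = [0], depth = 1
Step 4 ('dup'): stack = [0, 0], depth = 2
Step 5 ('rot'): needs 3 value(s) but depth is 2 — STACK UNDERFLOW

Answer: step 5: rot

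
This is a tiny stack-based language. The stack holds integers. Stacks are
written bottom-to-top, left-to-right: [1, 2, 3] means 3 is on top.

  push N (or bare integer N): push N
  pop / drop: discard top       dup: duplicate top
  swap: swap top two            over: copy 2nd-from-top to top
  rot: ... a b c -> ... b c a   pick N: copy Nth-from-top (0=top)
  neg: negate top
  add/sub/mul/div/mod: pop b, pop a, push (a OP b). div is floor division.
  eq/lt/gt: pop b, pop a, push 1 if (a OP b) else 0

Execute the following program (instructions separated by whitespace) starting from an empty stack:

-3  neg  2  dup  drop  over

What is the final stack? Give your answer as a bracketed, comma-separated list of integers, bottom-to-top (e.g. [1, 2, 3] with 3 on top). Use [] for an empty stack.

Answer: [3, 2, 3]

Derivation:
After 'push -3': [-3]
After 'neg': [3]
After 'push 2': [3, 2]
After 'dup': [3, 2, 2]
After 'drop': [3, 2]
After 'over': [3, 2, 3]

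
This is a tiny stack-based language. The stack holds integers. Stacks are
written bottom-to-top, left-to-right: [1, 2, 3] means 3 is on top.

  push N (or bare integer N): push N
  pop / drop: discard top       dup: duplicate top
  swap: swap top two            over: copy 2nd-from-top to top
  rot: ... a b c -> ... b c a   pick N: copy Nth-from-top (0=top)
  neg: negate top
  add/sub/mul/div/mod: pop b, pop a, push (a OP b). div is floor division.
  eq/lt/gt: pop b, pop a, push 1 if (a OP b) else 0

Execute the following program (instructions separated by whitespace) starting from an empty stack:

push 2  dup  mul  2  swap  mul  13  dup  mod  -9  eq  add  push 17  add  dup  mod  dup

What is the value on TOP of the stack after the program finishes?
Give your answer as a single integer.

After 'push 2': [2]
After 'dup': [2, 2]
After 'mul': [4]
After 'push 2': [4, 2]
After 'swap': [2, 4]
After 'mul': [8]
After 'push 13': [8, 13]
After 'dup': [8, 13, 13]
After 'mod': [8, 0]
After 'push -9': [8, 0, -9]
After 'eq': [8, 0]
After 'add': [8]
After 'push 17': [8, 17]
After 'add': [25]
After 'dup': [25, 25]
After 'mod': [0]
After 'dup': [0, 0]

Answer: 0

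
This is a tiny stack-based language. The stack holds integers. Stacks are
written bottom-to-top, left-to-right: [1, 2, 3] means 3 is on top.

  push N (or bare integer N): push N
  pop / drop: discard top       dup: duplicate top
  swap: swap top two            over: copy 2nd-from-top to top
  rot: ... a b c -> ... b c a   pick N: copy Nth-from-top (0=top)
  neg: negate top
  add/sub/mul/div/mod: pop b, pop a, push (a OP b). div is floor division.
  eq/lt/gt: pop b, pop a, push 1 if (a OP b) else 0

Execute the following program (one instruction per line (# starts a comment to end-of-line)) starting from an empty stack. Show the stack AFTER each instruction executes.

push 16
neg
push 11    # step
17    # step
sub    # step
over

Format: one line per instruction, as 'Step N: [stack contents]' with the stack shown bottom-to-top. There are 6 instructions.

Step 1: [16]
Step 2: [-16]
Step 3: [-16, 11]
Step 4: [-16, 11, 17]
Step 5: [-16, -6]
Step 6: [-16, -6, -16]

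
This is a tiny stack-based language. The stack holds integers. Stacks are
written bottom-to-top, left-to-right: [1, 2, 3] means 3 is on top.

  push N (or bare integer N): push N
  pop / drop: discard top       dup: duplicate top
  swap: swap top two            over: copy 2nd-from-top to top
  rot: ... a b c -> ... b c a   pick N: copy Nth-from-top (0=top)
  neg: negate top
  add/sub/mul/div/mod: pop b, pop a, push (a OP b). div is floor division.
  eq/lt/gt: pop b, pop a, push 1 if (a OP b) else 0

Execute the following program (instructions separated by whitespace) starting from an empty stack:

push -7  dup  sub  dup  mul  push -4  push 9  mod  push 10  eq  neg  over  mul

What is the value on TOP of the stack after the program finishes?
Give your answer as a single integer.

After 'push -7': [-7]
After 'dup': [-7, -7]
After 'sub': [0]
After 'dup': [0, 0]
After 'mul': [0]
After 'push -4': [0, -4]
After 'push 9': [0, -4, 9]
After 'mod': [0, 5]
After 'push 10': [0, 5, 10]
After 'eq': [0, 0]
After 'neg': [0, 0]
After 'over': [0, 0, 0]
After 'mul': [0, 0]

Answer: 0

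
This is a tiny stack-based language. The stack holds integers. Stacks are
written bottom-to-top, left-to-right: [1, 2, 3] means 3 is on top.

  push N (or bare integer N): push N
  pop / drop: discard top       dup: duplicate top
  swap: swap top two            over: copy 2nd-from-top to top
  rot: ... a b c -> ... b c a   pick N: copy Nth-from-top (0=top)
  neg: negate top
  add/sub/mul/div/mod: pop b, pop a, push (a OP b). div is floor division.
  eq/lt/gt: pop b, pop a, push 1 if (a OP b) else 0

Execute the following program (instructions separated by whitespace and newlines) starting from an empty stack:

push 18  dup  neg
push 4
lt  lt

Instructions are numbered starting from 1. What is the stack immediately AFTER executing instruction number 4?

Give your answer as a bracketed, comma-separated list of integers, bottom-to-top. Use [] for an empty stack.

Answer: [18, -18, 4]

Derivation:
Step 1 ('push 18'): [18]
Step 2 ('dup'): [18, 18]
Step 3 ('neg'): [18, -18]
Step 4 ('push 4'): [18, -18, 4]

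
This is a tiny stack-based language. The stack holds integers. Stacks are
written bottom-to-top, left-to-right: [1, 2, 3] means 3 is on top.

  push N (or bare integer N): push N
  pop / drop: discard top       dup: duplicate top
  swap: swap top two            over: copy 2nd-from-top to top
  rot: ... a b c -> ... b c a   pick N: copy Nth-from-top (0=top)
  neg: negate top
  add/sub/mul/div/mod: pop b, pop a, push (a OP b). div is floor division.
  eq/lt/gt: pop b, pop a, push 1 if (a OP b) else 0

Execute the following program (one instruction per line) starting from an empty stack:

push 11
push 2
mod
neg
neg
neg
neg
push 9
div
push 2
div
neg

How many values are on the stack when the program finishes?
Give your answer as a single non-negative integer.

Answer: 1

Derivation:
After 'push 11': stack = [11] (depth 1)
After 'push 2': stack = [11, 2] (depth 2)
After 'mod': stack = [1] (depth 1)
After 'neg': stack = [-1] (depth 1)
After 'neg': stack = [1] (depth 1)
After 'neg': stack = [-1] (depth 1)
After 'neg': stack = [1] (depth 1)
After 'push 9': stack = [1, 9] (depth 2)
After 'div': stack = [0] (depth 1)
After 'push 2': stack = [0, 2] (depth 2)
After 'div': stack = [0] (depth 1)
After 'neg': stack = [0] (depth 1)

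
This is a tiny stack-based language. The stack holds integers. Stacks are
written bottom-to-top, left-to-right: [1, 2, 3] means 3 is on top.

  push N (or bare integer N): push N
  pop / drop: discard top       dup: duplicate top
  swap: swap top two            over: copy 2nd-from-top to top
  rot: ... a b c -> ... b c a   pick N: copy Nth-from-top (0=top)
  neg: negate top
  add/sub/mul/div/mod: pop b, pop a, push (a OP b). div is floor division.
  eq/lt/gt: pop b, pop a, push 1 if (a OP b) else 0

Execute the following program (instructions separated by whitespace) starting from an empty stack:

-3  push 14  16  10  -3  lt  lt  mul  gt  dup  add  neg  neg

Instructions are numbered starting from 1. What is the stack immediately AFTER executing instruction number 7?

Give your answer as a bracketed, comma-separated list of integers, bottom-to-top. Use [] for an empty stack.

Answer: [-3, 14, 0]

Derivation:
Step 1 ('-3'): [-3]
Step 2 ('push 14'): [-3, 14]
Step 3 ('16'): [-3, 14, 16]
Step 4 ('10'): [-3, 14, 16, 10]
Step 5 ('-3'): [-3, 14, 16, 10, -3]
Step 6 ('lt'): [-3, 14, 16, 0]
Step 7 ('lt'): [-3, 14, 0]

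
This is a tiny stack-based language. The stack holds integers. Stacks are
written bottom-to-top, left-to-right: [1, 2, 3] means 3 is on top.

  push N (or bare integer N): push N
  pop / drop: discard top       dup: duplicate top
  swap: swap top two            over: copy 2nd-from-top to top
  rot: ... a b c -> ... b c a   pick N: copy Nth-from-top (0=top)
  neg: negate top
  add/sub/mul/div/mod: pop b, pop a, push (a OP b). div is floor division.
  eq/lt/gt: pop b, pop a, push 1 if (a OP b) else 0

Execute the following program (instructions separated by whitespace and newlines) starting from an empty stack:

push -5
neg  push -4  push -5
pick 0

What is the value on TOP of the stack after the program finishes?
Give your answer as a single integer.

Answer: -5

Derivation:
After 'push -5': [-5]
After 'neg': [5]
After 'push -4': [5, -4]
After 'push -5': [5, -4, -5]
After 'pick 0': [5, -4, -5, -5]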